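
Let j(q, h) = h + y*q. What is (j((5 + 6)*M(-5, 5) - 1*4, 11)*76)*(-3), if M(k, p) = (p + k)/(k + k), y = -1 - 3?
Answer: -6156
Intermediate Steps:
y = -4
M(k, p) = (k + p)/(2*k) (M(k, p) = (k + p)/((2*k)) = (k + p)*(1/(2*k)) = (k + p)/(2*k))
j(q, h) = h - 4*q
(j((5 + 6)*M(-5, 5) - 1*4, 11)*76)*(-3) = ((11 - 4*((5 + 6)*((½)*(-5 + 5)/(-5)) - 1*4))*76)*(-3) = ((11 - 4*(11*((½)*(-⅕)*0) - 4))*76)*(-3) = ((11 - 4*(11*0 - 4))*76)*(-3) = ((11 - 4*(0 - 4))*76)*(-3) = ((11 - 4*(-4))*76)*(-3) = ((11 + 16)*76)*(-3) = (27*76)*(-3) = 2052*(-3) = -6156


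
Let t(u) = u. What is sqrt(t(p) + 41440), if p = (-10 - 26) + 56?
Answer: 2*sqrt(10365) ≈ 203.62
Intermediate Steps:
p = 20 (p = -36 + 56 = 20)
sqrt(t(p) + 41440) = sqrt(20 + 41440) = sqrt(41460) = 2*sqrt(10365)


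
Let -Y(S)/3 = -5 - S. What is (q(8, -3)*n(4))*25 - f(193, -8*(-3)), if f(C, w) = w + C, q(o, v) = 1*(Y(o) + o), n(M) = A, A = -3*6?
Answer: -21367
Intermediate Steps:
A = -18
n(M) = -18
Y(S) = 15 + 3*S (Y(S) = -3*(-5 - S) = 15 + 3*S)
q(o, v) = 15 + 4*o (q(o, v) = 1*((15 + 3*o) + o) = 1*(15 + 4*o) = 15 + 4*o)
f(C, w) = C + w
(q(8, -3)*n(4))*25 - f(193, -8*(-3)) = ((15 + 4*8)*(-18))*25 - (193 - 8*(-3)) = ((15 + 32)*(-18))*25 - (193 + 24) = (47*(-18))*25 - 1*217 = -846*25 - 217 = -21150 - 217 = -21367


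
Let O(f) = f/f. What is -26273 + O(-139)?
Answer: -26272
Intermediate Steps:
O(f) = 1
-26273 + O(-139) = -26273 + 1 = -26272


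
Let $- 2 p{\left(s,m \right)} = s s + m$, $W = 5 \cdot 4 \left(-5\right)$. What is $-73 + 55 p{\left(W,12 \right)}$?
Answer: $-275403$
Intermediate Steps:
$W = -100$ ($W = 20 \left(-5\right) = -100$)
$p{\left(s,m \right)} = - \frac{m}{2} - \frac{s^{2}}{2}$ ($p{\left(s,m \right)} = - \frac{s s + m}{2} = - \frac{s^{2} + m}{2} = - \frac{m + s^{2}}{2} = - \frac{m}{2} - \frac{s^{2}}{2}$)
$-73 + 55 p{\left(W,12 \right)} = -73 + 55 \left(\left(- \frac{1}{2}\right) 12 - \frac{\left(-100\right)^{2}}{2}\right) = -73 + 55 \left(-6 - 5000\right) = -73 + 55 \left(-5006\right) = -73 - 275330 = -275403$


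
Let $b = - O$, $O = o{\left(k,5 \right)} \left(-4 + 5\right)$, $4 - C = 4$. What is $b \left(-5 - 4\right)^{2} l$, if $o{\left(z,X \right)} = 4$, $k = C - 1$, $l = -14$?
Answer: $4536$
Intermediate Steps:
$C = 0$ ($C = 4 - 4 = 0$)
$k = -1$ ($k = 0 - 1 = -1$)
$O = 4$ ($O = 4 \left(-4 + 5\right) = 4 \cdot 1 = 4$)
$b = -4$ ($b = \left(-1\right) 4 = -4$)
$b \left(-5 - 4\right)^{2} l = - 4 \left(-5 - 4\right)^{2} \left(-14\right) = - 4 \left(-9\right)^{2} \left(-14\right) = \left(-4\right) 81 \left(-14\right) = \left(-324\right) \left(-14\right) = 4536$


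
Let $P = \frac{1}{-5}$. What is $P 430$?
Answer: $-86$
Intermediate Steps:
$P = - \frac{1}{5} \approx -0.2$
$P 430 = \left(- \frac{1}{5}\right) 430 = -86$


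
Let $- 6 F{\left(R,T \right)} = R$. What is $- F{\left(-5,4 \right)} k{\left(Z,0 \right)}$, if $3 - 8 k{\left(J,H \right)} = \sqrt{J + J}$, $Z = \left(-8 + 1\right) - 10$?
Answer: $- \frac{5}{16} + \frac{5 i \sqrt{34}}{48} \approx -0.3125 + 0.60739 i$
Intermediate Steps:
$F{\left(R,T \right)} = - \frac{R}{6}$
$Z = -17$ ($Z = -7 - 10 = -17$)
$k{\left(J,H \right)} = \frac{3}{8} - \frac{\sqrt{2} \sqrt{J}}{8}$ ($k{\left(J,H \right)} = \frac{3}{8} - \frac{\sqrt{J + J}}{8} = \frac{3}{8} - \frac{\sqrt{2 J}}{8} = \frac{3}{8} - \frac{\sqrt{2} \sqrt{J}}{8}$)
$- F{\left(-5,4 \right)} k{\left(Z,0 \right)} = - \left(- \frac{1}{6}\right) \left(-5\right) \left(\frac{3}{8} - \frac{\sqrt{2} \sqrt{-17}}{8}\right) = - \frac{5 \left(\frac{3}{8} - \frac{\sqrt{2} i \sqrt{17}}{8}\right)}{6} = - \frac{5 \left(\frac{3}{8} - \frac{i \sqrt{34}}{8}\right)}{6} = - (\frac{5}{16} - \frac{5 i \sqrt{34}}{48}) = - \frac{5}{16} + \frac{5 i \sqrt{34}}{48}$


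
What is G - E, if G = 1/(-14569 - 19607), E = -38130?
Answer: 1303130879/34176 ≈ 38130.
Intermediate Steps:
G = -1/34176 (G = 1/(-34176) = -1/34176 ≈ -2.9260e-5)
G - E = -1/34176 - 1*(-38130) = -1/34176 + 38130 = 1303130879/34176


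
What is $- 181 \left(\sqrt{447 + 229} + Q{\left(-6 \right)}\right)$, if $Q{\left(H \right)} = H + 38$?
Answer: $-10498$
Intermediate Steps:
$Q{\left(H \right)} = 38 + H$
$- 181 \left(\sqrt{447 + 229} + Q{\left(-6 \right)}\right) = - 181 \left(\sqrt{447 + 229} + \left(38 - 6\right)\right) = - 181 \left(\sqrt{676} + 32\right) = - 181 \left(26 + 32\right) = \left(-181\right) 58 = -10498$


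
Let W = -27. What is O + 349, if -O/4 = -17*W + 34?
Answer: -1623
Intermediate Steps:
O = -1972 (O = -4*(-17*(-27) + 34) = -4*(459 + 34) = -4*493 = -1972)
O + 349 = -1972 + 349 = -1623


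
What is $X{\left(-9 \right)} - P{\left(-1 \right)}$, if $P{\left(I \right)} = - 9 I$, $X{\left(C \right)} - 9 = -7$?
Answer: $-7$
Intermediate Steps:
$X{\left(C \right)} = 2$ ($X{\left(C \right)} = 9 - 7 = 2$)
$X{\left(-9 \right)} - P{\left(-1 \right)} = 2 - \left(-9\right) \left(-1\right) = 2 - 9 = -7$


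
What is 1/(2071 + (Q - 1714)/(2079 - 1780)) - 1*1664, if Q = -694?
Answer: -1026389845/616821 ≈ -1664.0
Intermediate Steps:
1/(2071 + (Q - 1714)/(2079 - 1780)) - 1*1664 = 1/(2071 + (-694 - 1714)/(2079 - 1780)) - 1*1664 = 1/(2071 - 2408/299) - 1664 = 1/(616821/299) - 1664 = 299/616821 - 1664 = -1026389845/616821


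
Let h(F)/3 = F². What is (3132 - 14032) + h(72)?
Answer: 4652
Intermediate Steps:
h(F) = 3*F²
(3132 - 14032) + h(72) = (3132 - 14032) + 3*72² = -10900 + 3*5184 = -10900 + 15552 = 4652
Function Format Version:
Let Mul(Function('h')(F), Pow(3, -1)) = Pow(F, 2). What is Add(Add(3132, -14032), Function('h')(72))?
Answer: 4652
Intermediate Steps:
Function('h')(F) = Mul(3, Pow(F, 2))
Add(Add(3132, -14032), Function('h')(72)) = Add(Add(3132, -14032), Mul(3, Pow(72, 2))) = Add(-10900, Mul(3, 5184)) = Add(-10900, 15552) = 4652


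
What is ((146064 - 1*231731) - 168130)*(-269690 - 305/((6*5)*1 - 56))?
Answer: 1779531928095/26 ≈ 6.8444e+10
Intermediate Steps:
((146064 - 1*231731) - 168130)*(-269690 - 305/((6*5)*1 - 56)) = ((146064 - 231731) - 168130)*(-269690 - 305/(30*1 - 56)) = (-85667 - 168130)*(-269690 - 305/(30 - 56)) = -253797*(-269690 - 305/(-26)) = -253797*(-269690 - 305*(-1/26)) = -253797*(-269690 + 305/26) = -253797*(-7011635/26) = 1779531928095/26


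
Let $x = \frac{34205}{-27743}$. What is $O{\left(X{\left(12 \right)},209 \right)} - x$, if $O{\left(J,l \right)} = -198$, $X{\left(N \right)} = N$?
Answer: $- \frac{5458909}{27743} \approx -196.77$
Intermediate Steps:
$x = - \frac{34205}{27743}$ ($x = 34205 \left(- \frac{1}{27743}\right) = - \frac{34205}{27743} \approx -1.2329$)
$O{\left(X{\left(12 \right)},209 \right)} - x = -198 - - \frac{34205}{27743} = -198 + \frac{34205}{27743} = - \frac{5458909}{27743}$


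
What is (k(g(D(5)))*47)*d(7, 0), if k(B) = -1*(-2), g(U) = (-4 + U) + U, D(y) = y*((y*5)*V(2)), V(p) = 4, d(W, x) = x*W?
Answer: 0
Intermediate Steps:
d(W, x) = W*x
D(y) = 20*y² (D(y) = y*((y*5)*4) = y*((5*y)*4) = y*(20*y) = 20*y²)
g(U) = -4 + 2*U
k(B) = 2
(k(g(D(5)))*47)*d(7, 0) = (2*47)*(7*0) = 94*0 = 0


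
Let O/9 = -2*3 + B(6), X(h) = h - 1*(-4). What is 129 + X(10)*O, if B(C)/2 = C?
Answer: 885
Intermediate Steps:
B(C) = 2*C
X(h) = 4 + h (X(h) = h + 4 = 4 + h)
O = 54 (O = 9*(-2*3 + 2*6) = 9*(-6 + 12) = 9*6 = 54)
129 + X(10)*O = 129 + (4 + 10)*54 = 129 + 14*54 = 129 + 756 = 885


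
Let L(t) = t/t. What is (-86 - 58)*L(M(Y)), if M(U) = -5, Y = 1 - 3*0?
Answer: -144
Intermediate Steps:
Y = 1 (Y = 1 + 0 = 1)
L(t) = 1
(-86 - 58)*L(M(Y)) = (-86 - 58)*1 = -144*1 = -144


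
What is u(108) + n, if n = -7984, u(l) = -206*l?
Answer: -30232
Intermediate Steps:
u(108) + n = -206*108 - 7984 = -22248 - 7984 = -30232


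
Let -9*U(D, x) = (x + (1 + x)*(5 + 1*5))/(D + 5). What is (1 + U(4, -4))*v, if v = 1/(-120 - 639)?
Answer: -5/2673 ≈ -0.0018706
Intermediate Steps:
U(D, x) = -(10 + 11*x)/(9*(5 + D)) (U(D, x) = -(x + (1 + x)*(5 + 1*5))/(9*(D + 5)) = -(x + (1 + x)*(5 + 5))/(9*(5 + D)) = -(x + (1 + x)*10)/(9*(5 + D)) = -(x + (10 + 10*x))/(9*(5 + D)) = -(10 + 11*x)/(9*(5 + D)))
v = -1/759 (v = 1/(-759) = -1/759 ≈ -0.0013175)
(1 + U(4, -4))*v = (1 + (-10 - 11*(-4))/(9*(5 + 4)))*(-1/759) = (1 + (1/9)*(-10 + 44)/9)*(-1/759) = (1 + (1/9)*(1/9)*34)*(-1/759) = (1 + 34/81)*(-1/759) = (115/81)*(-1/759) = -5/2673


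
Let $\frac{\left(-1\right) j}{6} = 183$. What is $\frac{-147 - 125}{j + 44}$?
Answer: $\frac{8}{31} \approx 0.25806$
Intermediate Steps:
$j = -1098$ ($j = \left(-6\right) 183 = -1098$)
$\frac{-147 - 125}{j + 44} = \frac{-147 - 125}{-1098 + 44} = - \frac{272}{-1054} = \left(-272\right) \left(- \frac{1}{1054}\right) = \frac{8}{31}$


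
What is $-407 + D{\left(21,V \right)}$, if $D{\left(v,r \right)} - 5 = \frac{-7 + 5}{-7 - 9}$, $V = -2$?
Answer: $- \frac{3215}{8} \approx -401.88$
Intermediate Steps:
$D{\left(v,r \right)} = \frac{41}{8}$ ($D{\left(v,r \right)} = 5 + \frac{-7 + 5}{-7 - 9} = 5 - \frac{2}{-16} = 5 - - \frac{1}{8} = 5 + \frac{1}{8} = \frac{41}{8}$)
$-407 + D{\left(21,V \right)} = -407 + \frac{41}{8} = - \frac{3215}{8}$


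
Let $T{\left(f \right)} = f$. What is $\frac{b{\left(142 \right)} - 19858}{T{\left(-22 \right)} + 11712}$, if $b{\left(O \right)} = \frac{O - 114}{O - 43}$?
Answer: $- \frac{982957}{578655} \approx -1.6987$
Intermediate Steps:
$b{\left(O \right)} = \frac{-114 + O}{-43 + O}$
$\frac{b{\left(142 \right)} - 19858}{T{\left(-22 \right)} + 11712} = \frac{\frac{-114 + 142}{-43 + 142} - 19858}{-22 + 11712} = \frac{\frac{1}{99} \cdot 28 - 19858}{11690} = \left(\frac{1}{99} \cdot 28 - 19858\right) \frac{1}{11690} = \left(\frac{28}{99} - 19858\right) \frac{1}{11690} = \left(- \frac{1965914}{99}\right) \frac{1}{11690} = - \frac{982957}{578655}$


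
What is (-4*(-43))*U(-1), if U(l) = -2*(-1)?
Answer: 344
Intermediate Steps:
U(l) = 2
(-4*(-43))*U(-1) = -4*(-43)*2 = 172*2 = 344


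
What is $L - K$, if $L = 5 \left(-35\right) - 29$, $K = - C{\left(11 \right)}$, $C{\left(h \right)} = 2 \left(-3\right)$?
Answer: $-210$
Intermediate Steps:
$C{\left(h \right)} = -6$
$K = 6$ ($K = \left(-1\right) \left(-6\right) = 6$)
$L = -204$ ($L = -175 - 29 = -204$)
$L - K = -204 - 6 = -210$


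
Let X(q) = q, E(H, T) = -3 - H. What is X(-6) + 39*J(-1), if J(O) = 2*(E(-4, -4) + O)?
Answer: -6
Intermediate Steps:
J(O) = 2 + 2*O (J(O) = 2*((-3 - 1*(-4)) + O) = 2*((-3 + 4) + O) = 2*(1 + O) = 2 + 2*O)
X(-6) + 39*J(-1) = -6 + 39*(2 + 2*(-1)) = -6 + 39*(2 - 2) = -6 + 39*0 = -6 + 0 = -6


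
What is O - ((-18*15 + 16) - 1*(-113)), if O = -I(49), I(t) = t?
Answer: 92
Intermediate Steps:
O = -49 (O = -1*49 = -49)
O - ((-18*15 + 16) - 1*(-113)) = -49 - ((-18*15 + 16) - 1*(-113)) = -49 - ((-270 + 16) + 113) = -49 - (-254 + 113) = -49 - 1*(-141) = -49 + 141 = 92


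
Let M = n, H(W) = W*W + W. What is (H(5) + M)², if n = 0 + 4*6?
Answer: 2916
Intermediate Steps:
H(W) = W + W² (H(W) = W² + W = W + W²)
n = 24 (n = 0 + 24 = 24)
M = 24
(H(5) + M)² = (5*(1 + 5) + 24)² = (5*6 + 24)² = (30 + 24)² = 54² = 2916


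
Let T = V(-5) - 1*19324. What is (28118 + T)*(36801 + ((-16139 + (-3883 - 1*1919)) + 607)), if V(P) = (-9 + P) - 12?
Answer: 135614656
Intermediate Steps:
V(P) = -21 + P
T = -19350 (T = (-21 - 5) - 1*19324 = -26 - 19324 = -19350)
(28118 + T)*(36801 + ((-16139 + (-3883 - 1*1919)) + 607)) = (28118 - 19350)*(36801 + ((-16139 + (-3883 - 1*1919)) + 607)) = 8768*(36801 + ((-16139 + (-3883 - 1919)) + 607)) = 8768*(36801 + ((-16139 - 5802) + 607)) = 8768*(36801 + (-21941 + 607)) = 8768*(36801 - 21334) = 8768*15467 = 135614656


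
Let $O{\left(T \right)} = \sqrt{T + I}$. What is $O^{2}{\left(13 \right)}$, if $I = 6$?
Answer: $19$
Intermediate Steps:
$O{\left(T \right)} = \sqrt{6 + T}$ ($O{\left(T \right)} = \sqrt{T + 6} = \sqrt{6 + T}$)
$O^{2}{\left(13 \right)} = \left(\sqrt{6 + 13}\right)^{2} = \left(\sqrt{19}\right)^{2} = 19$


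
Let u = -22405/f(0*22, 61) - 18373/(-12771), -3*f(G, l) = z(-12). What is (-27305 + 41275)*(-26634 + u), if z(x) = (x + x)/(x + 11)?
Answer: -1546136908355/4644 ≈ -3.3293e+8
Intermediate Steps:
z(x) = 2*x/(11 + x) (z(x) = (2*x)/(11 + x) = 2*x/(11 + x))
f(G, l) = -8 (f(G, l) = -2*(-12)/(3*(11 - 12)) = -2*(-12)/(3*(-1)) = -2*(-12)*(-1)/3 = -1/3*24 = -8)
u = 286281239/102168 (u = -22405/(-8) - 18373/(-12771) = -22405*(-1/8) - 18373*(-1/12771) = 22405/8 + 18373/12771 = 286281239/102168 ≈ 2802.1)
(-27305 + 41275)*(-26634 + u) = (-27305 + 41275)*(-26634 + 286281239/102168) = 13970*(-2434861273/102168) = -1546136908355/4644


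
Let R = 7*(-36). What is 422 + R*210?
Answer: -52498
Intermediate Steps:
R = -252
422 + R*210 = 422 - 252*210 = 422 - 52920 = -52498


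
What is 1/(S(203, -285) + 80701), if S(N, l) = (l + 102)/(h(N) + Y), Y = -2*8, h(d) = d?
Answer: 187/15090904 ≈ 1.2392e-5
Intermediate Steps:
Y = -16
S(N, l) = (102 + l)/(-16 + N) (S(N, l) = (l + 102)/(N - 16) = (102 + l)/(-16 + N))
1/(S(203, -285) + 80701) = 1/((102 - 285)/(-16 + 203) + 80701) = 1/(-183/187 + 80701) = 1/(15090904/187) = 187/15090904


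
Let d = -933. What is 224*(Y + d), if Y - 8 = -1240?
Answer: -484960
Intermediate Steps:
Y = -1232 (Y = 8 - 1240 = -1232)
224*(Y + d) = 224*(-1232 - 933) = 224*(-2165) = -484960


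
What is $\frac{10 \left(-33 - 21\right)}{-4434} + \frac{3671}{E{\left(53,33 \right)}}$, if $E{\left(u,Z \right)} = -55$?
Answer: $- \frac{2707919}{40645} \approx -66.624$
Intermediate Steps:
$\frac{10 \left(-33 - 21\right)}{-4434} + \frac{3671}{E{\left(53,33 \right)}} = \frac{10 \left(-33 - 21\right)}{-4434} + \frac{3671}{-55} = 10 \left(-54\right) \left(- \frac{1}{4434}\right) + 3671 \left(- \frac{1}{55}\right) = \left(-540\right) \left(- \frac{1}{4434}\right) - \frac{3671}{55} = \frac{90}{739} - \frac{3671}{55} = - \frac{2707919}{40645}$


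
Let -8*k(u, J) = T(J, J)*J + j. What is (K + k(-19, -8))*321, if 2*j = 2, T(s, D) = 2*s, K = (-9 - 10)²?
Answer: 885639/8 ≈ 1.1070e+5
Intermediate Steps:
K = 361 (K = (-19)² = 361)
j = 1 (j = (½)*2 = 1)
k(u, J) = -⅛ - J²/4 (k(u, J) = -((2*J)*J + 1)/8 = -(2*J² + 1)/8 = -(1 + 2*J²)/8 = -⅛ - J²/4)
(K + k(-19, -8))*321 = (361 + (-⅛ - ¼*(-8)²))*321 = (361 + (-⅛ - ¼*64))*321 = (361 + (-⅛ - 16))*321 = (361 - 129/8)*321 = (2759/8)*321 = 885639/8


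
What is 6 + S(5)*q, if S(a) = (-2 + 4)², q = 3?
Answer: 18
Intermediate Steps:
S(a) = 4 (S(a) = 2² = 4)
6 + S(5)*q = 6 + 4*3 = 6 + 12 = 18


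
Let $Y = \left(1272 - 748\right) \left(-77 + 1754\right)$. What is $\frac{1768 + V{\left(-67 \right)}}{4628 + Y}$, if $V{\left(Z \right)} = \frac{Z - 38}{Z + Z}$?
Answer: $\frac{237017}{118372384} \approx 0.0020023$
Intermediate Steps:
$V{\left(Z \right)} = \frac{-38 + Z}{2 Z}$ ($V{\left(Z \right)} = \frac{Z - 38}{2 Z} = \left(Z - 38\right) \frac{1}{2 Z} = \left(-38 + Z\right) \frac{1}{2 Z} = \frac{-38 + Z}{2 Z}$)
$Y = 878748$ ($Y = 524 \cdot 1677 = 878748$)
$\frac{1768 + V{\left(-67 \right)}}{4628 + Y} = \frac{1768 + \frac{-38 - 67}{2 \left(-67\right)}}{4628 + 878748} = \frac{1768 + \frac{1}{2} \left(- \frac{1}{67}\right) \left(-105\right)}{883376} = \left(1768 + \frac{105}{134}\right) \frac{1}{883376} = \frac{237017}{134} \cdot \frac{1}{883376} = \frac{237017}{118372384}$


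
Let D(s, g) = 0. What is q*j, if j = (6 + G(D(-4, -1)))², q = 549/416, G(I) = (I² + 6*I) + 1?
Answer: 26901/416 ≈ 64.666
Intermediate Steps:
G(I) = 1 + I² + 6*I
q = 549/416 (q = 549*(1/416) = 549/416 ≈ 1.3197)
j = 49 (j = (6 + (1 + 0² + 6*0))² = (6 + (1 + 0 + 0))² = (6 + 1)² = 7² = 49)
q*j = (549/416)*49 = 26901/416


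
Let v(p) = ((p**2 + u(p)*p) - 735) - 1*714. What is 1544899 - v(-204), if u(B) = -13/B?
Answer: 1504745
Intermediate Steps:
v(p) = -1462 + p**2 (v(p) = ((p**2 + (-13/p)*p) - 735) - 1*714 = ((p**2 - 13) - 735) - 714 = ((-13 + p**2) - 735) - 714 = (-748 + p**2) - 714 = -1462 + p**2)
1544899 - v(-204) = 1544899 - (-1462 + (-204)**2) = 1544899 - (-1462 + 41616) = 1544899 - 1*40154 = 1544899 - 40154 = 1504745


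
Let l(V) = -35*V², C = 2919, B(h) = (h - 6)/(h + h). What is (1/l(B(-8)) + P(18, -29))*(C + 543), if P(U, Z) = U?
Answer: 106650372/1715 ≈ 62187.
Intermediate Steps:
B(h) = (-6 + h)/(2*h) (B(h) = (-6 + h)/((2*h)) = (-6 + h)*(1/(2*h)) = (-6 + h)/(2*h))
l(V) = -35*V²
(1/l(B(-8)) + P(18, -29))*(C + 543) = (1/(-35*(-6 - 8)²/256) + 18)*(2919 + 543) = (1/(-35*((½)*(-⅛)*(-14))²) + 18)*3462 = (1/(-35*(7/8)²) + 18)*3462 = (1/(-35*49/64) + 18)*3462 = (1/(-1715/64) + 18)*3462 = (-64/1715 + 18)*3462 = (30806/1715)*3462 = 106650372/1715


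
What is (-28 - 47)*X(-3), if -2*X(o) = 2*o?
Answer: -225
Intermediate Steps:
X(o) = -o
(-28 - 47)*X(-3) = (-28 - 47)*(-1*(-3)) = -75*3 = -225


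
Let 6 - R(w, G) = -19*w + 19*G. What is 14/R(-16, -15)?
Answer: -14/13 ≈ -1.0769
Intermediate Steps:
R(w, G) = 6 - 19*G + 19*w (R(w, G) = 6 - (-19*w + 19*G) = 6 + (-19*G + 19*w) = 6 - 19*G + 19*w)
14/R(-16, -15) = 14/(6 - 19*(-15) + 19*(-16)) = 14/(6 + 285 - 304) = 14/(-13) = 14*(-1/13) = -14/13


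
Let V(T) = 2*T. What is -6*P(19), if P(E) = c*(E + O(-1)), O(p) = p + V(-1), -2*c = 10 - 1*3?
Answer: 336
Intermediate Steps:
c = -7/2 (c = -(10 - 1*3)/2 = -(10 - 3)/2 = -½*7 = -7/2 ≈ -3.5000)
O(p) = -2 + p (O(p) = p + 2*(-1) = p - 2 = -2 + p)
P(E) = 21/2 - 7*E/2 (P(E) = -7*(E + (-2 - 1))/2 = -7*(E - 3)/2 = -7*(-3 + E)/2 = 21/2 - 7*E/2)
-6*P(19) = -6*(21/2 - 7/2*19) = -6*(21/2 - 133/2) = -6*(-56) = 336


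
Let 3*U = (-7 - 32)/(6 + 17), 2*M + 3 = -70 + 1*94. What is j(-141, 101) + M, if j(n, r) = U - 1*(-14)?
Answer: 1101/46 ≈ 23.935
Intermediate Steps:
M = 21/2 (M = -3/2 + (-70 + 1*94)/2 = -3/2 + (-70 + 94)/2 = -3/2 + (½)*24 = -3/2 + 12 = 21/2 ≈ 10.500)
U = -13/23 (U = ((-7 - 32)/(6 + 17))/3 = (-39/23)/3 = (-39*1/23)/3 = (⅓)*(-39/23) = -13/23 ≈ -0.56522)
j(n, r) = 309/23 (j(n, r) = -13/23 - 1*(-14) = -13/23 + 14 = 309/23)
j(-141, 101) + M = 309/23 + 21/2 = 1101/46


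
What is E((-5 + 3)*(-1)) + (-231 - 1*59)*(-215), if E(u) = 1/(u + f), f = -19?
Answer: 1059949/17 ≈ 62350.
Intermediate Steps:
E(u) = 1/(-19 + u) (E(u) = 1/(u - 19) = 1/(-19 + u))
E((-5 + 3)*(-1)) + (-231 - 1*59)*(-215) = 1/(-19 + (-5 + 3)*(-1)) + (-231 - 1*59)*(-215) = 1/(-19 - 2*(-1)) + (-231 - 59)*(-215) = 1/(-19 + 2) - 290*(-215) = 1/(-17) + 62350 = -1/17 + 62350 = 1059949/17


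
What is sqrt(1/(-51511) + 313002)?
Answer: sqrt(830514223587731)/51511 ≈ 559.47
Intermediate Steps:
sqrt(1/(-51511) + 313002) = sqrt(-1/51511 + 313002) = sqrt(16123046021/51511) = sqrt(830514223587731)/51511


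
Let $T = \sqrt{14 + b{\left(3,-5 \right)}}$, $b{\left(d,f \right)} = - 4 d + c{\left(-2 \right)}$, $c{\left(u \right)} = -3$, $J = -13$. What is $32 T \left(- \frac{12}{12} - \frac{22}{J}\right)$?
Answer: $\frac{288 i}{13} \approx 22.154 i$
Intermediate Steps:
$b{\left(d,f \right)} = -3 - 4 d$ ($b{\left(d,f \right)} = - 4 d - 3 = -3 - 4 d$)
$T = i$ ($T = \sqrt{14 - 15} = \sqrt{-1} = i \approx 1.0 i$)
$32 T \left(- \frac{12}{12} - \frac{22}{J}\right) = 32 i \left(- \frac{12}{12} - \frac{22}{-13}\right) = 32 i \left(\left(-12\right) \frac{1}{12} - - \frac{22}{13}\right) = 32 i \left(-1 + \frac{22}{13}\right) = 32 i \frac{9}{13} = \frac{288 i}{13}$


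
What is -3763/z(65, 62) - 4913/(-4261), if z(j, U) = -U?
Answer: 16338749/264182 ≈ 61.847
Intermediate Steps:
-3763/z(65, 62) - 4913/(-4261) = -3763/((-1*62)) - 4913/(-4261) = -3763/(-62) - 4913*(-1/4261) = -3763*(-1/62) + 4913/4261 = 3763/62 + 4913/4261 = 16338749/264182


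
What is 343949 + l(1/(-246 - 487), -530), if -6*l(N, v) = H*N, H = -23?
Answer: 1512687679/4398 ≈ 3.4395e+5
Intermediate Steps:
l(N, v) = 23*N/6 (l(N, v) = -(-23)*N/6 = 23*N/6)
343949 + l(1/(-246 - 487), -530) = 343949 + 23/(6*(-246 - 487)) = 343949 + (23/6)/(-733) = 343949 + (23/6)*(-1/733) = 343949 - 23/4398 = 1512687679/4398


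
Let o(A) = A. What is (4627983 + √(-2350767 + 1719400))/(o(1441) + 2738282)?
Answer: 1542661/913241 + I*√631367/2739723 ≈ 1.6892 + 0.00029002*I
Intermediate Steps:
(4627983 + √(-2350767 + 1719400))/(o(1441) + 2738282) = (4627983 + √(-2350767 + 1719400))/(1441 + 2738282) = (4627983 + √(-631367))/2739723 = (4627983 + I*√631367)*(1/2739723) = 1542661/913241 + I*√631367/2739723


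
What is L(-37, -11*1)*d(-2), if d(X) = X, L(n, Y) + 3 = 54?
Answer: -102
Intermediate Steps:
L(n, Y) = 51 (L(n, Y) = -3 + 54 = 51)
L(-37, -11*1)*d(-2) = 51*(-2) = -102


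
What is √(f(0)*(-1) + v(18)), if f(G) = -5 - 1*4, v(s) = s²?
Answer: 3*√37 ≈ 18.248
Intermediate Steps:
f(G) = -9 (f(G) = -5 - 4 = -9)
√(f(0)*(-1) + v(18)) = √(-9*(-1) + 18²) = √(9 + 324) = √333 = 3*√37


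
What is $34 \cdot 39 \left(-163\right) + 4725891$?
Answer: $4509753$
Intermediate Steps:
$34 \cdot 39 \left(-163\right) + 4725891 = 1326 \left(-163\right) + 4725891 = -216138 + 4725891 = 4509753$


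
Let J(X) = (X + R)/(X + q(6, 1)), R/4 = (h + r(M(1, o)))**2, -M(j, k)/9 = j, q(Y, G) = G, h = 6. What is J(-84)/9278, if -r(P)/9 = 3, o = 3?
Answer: -840/385037 ≈ -0.0021816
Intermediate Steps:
M(j, k) = -9*j
r(P) = -27 (r(P) = -9*3 = -27)
R = 1764 (R = 4*(6 - 27)**2 = 4*(-21)**2 = 4*441 = 1764)
J(X) = (1764 + X)/(1 + X) (J(X) = (X + 1764)/(X + 1) = (1764 + X)/(1 + X))
J(-84)/9278 = ((1764 - 84)/(1 - 84))/9278 = (1680/(-83))*(1/9278) = -1/83*1680*(1/9278) = -1680/83*1/9278 = -840/385037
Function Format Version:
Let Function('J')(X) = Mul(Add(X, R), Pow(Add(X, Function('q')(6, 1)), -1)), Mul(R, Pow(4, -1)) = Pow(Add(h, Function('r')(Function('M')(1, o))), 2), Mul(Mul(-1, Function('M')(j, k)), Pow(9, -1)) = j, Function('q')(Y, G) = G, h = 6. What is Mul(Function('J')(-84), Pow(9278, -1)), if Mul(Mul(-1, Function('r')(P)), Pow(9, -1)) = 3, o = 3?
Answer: Rational(-840, 385037) ≈ -0.0021816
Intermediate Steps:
Function('M')(j, k) = Mul(-9, j)
Function('r')(P) = -27 (Function('r')(P) = Mul(-9, 3) = -27)
R = 1764 (R = Mul(4, Pow(Add(6, -27), 2)) = Mul(4, Pow(-21, 2)) = Mul(4, 441) = 1764)
Function('J')(X) = Mul(Pow(Add(1, X), -1), Add(1764, X)) (Function('J')(X) = Mul(Add(X, 1764), Pow(Add(X, 1), -1)) = Mul(Add(1764, X), Pow(Add(1, X), -1)) = Mul(Pow(Add(1, X), -1), Add(1764, X)))
Mul(Function('J')(-84), Pow(9278, -1)) = Mul(Mul(Pow(Add(1, -84), -1), Add(1764, -84)), Pow(9278, -1)) = Mul(Mul(Pow(-83, -1), 1680), Rational(1, 9278)) = Mul(Mul(Rational(-1, 83), 1680), Rational(1, 9278)) = Mul(Rational(-1680, 83), Rational(1, 9278)) = Rational(-840, 385037)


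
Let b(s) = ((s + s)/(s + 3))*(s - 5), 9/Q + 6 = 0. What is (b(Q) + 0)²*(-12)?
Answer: -2028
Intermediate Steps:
Q = -3/2 (Q = 9/(-6 + 0) = 9/(-6) = 9*(-⅙) = -3/2 ≈ -1.5000)
b(s) = 2*s*(-5 + s)/(3 + s) (b(s) = ((2*s)/(3 + s))*(-5 + s) = (2*s/(3 + s))*(-5 + s) = 2*s*(-5 + s)/(3 + s))
(b(Q) + 0)²*(-12) = (2*(-3/2)*(-5 - 3/2)/(3 - 3/2) + 0)²*(-12) = (2*(-3/2)*(-13/2)/(3/2) + 0)²*(-12) = (2*(-3/2)*(⅔)*(-13/2) + 0)²*(-12) = (13 + 0)²*(-12) = 13²*(-12) = 169*(-12) = -2028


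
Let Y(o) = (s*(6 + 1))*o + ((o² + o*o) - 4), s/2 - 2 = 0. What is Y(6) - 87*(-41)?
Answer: 3803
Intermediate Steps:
s = 4 (s = 4 + 2*0 = 4 + 0 = 4)
Y(o) = -4 + 2*o² + 28*o (Y(o) = (4*(6 + 1))*o + ((o² + o*o) - 4) = (4*7)*o + ((o² + o²) - 4) = 28*o + (2*o² - 4) = 28*o + (-4 + 2*o²) = -4 + 2*o² + 28*o)
Y(6) - 87*(-41) = (-4 + 2*6² + 28*6) - 87*(-41) = (-4 + 2*36 + 168) + 3567 = (-4 + 72 + 168) + 3567 = 236 + 3567 = 3803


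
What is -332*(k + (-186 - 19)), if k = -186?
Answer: 129812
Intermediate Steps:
-332*(k + (-186 - 19)) = -332*(-186 + (-186 - 19)) = -332*(-186 - 205) = -332*(-391) = 129812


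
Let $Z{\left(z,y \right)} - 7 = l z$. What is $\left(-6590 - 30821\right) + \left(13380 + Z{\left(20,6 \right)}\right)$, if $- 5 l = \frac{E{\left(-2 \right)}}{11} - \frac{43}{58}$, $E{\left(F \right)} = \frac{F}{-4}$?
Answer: $- \frac{7662768}{319} \approx -24021.0$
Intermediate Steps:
$E{\left(F \right)} = - \frac{F}{4}$ ($E{\left(F \right)} = F \left(- \frac{1}{4}\right) = - \frac{F}{4}$)
$l = \frac{222}{1595}$ ($l = - \frac{\frac{\left(- \frac{1}{4}\right) \left(-2\right)}{11} - \frac{43}{58}}{5} = - \frac{\frac{1}{2} \cdot \frac{1}{11} - \frac{43}{58}}{5} = - \frac{\frac{1}{22} - \frac{43}{58}}{5} = \left(- \frac{1}{5}\right) \left(- \frac{222}{319}\right) = \frac{222}{1595} \approx 0.13918$)
$Z{\left(z,y \right)} = 7 + \frac{222 z}{1595}$
$\left(-6590 - 30821\right) + \left(13380 + Z{\left(20,6 \right)}\right) = \left(-6590 - 30821\right) + \left(13380 + \left(7 + \frac{222}{1595} \cdot 20\right)\right) = -37411 + \left(13380 + \left(7 + \frac{888}{319}\right)\right) = -37411 + \left(13380 + \frac{3121}{319}\right) = -37411 + \frac{4271341}{319} = - \frac{7662768}{319}$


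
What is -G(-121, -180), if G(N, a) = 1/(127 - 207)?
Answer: 1/80 ≈ 0.012500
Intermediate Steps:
G(N, a) = -1/80 (G(N, a) = 1/(-80) = -1/80)
-G(-121, -180) = -1*(-1/80) = 1/80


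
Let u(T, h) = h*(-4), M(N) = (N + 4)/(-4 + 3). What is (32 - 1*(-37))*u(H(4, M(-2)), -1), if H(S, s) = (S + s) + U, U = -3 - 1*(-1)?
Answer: 276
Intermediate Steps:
M(N) = -4 - N (M(N) = (4 + N)/(-1) = (4 + N)*(-1) = -4 - N)
U = -2 (U = -3 + 1 = -2)
H(S, s) = -2 + S + s (H(S, s) = (S + s) - 2 = -2 + S + s)
u(T, h) = -4*h
(32 - 1*(-37))*u(H(4, M(-2)), -1) = (32 - 1*(-37))*(-4*(-1)) = (32 + 37)*4 = 69*4 = 276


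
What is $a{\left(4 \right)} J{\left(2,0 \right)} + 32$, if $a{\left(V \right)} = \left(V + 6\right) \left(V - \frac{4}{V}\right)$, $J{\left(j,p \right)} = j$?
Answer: $92$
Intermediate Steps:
$a{\left(V \right)} = \left(6 + V\right) \left(V - \frac{4}{V}\right)$
$a{\left(4 \right)} J{\left(2,0 \right)} + 32 = \left(-4 + 4^{2} - \frac{24}{4} + 6 \cdot 4\right) 2 + 32 = \left(-4 + 16 - 6 + 24\right) 2 + 32 = 30 \cdot 2 + 32 = 60 + 32 = 92$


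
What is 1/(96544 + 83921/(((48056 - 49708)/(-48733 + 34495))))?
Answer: 118/96739849 ≈ 1.2198e-6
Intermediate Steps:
1/(96544 + 83921/(((48056 - 49708)/(-48733 + 34495)))) = 1/(96544 + 83921/((-1652/(-14238)))) = 1/(96544 + 83921/((-1652*(-1/14238)))) = 1/(96544 + 83921/(118/1017)) = 1/(96544 + 83921*(1017/118)) = 1/(96544 + 85347657/118) = 1/(96739849/118) = 118/96739849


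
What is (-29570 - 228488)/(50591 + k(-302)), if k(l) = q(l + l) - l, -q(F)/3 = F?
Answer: -258058/52705 ≈ -4.8963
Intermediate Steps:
q(F) = -3*F
k(l) = -7*l (k(l) = -3*(l + l) - l = -6*l - l = -7*l)
(-29570 - 228488)/(50591 + k(-302)) = (-29570 - 228488)/(50591 - 7*(-302)) = -258058/(50591 + 2114) = -258058/52705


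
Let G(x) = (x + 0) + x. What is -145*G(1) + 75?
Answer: -215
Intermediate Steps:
G(x) = 2*x (G(x) = x + x = 2*x)
-145*G(1) + 75 = -290 + 75 = -215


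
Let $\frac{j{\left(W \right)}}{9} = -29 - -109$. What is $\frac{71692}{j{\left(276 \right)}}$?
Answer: $\frac{17923}{180} \approx 99.572$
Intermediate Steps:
$j{\left(W \right)} = 720$ ($j{\left(W \right)} = 9 \left(-29 - -109\right) = 9 \left(-29 + 109\right) = 9 \cdot 80 = 720$)
$\frac{71692}{j{\left(276 \right)}} = \frac{71692}{720} = 71692 \cdot \frac{1}{720} = \frac{17923}{180}$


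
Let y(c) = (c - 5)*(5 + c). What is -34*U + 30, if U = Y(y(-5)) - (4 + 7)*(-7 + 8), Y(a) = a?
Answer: 404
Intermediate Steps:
y(c) = (-5 + c)*(5 + c)
U = -11 (U = (-25 + (-5)²) - (4 + 7)*(-7 + 8) = (-25 + 25) - 11 = 0 - 1*11 = 0 - 11 = -11)
-34*U + 30 = -34*(-11) + 30 = 374 + 30 = 404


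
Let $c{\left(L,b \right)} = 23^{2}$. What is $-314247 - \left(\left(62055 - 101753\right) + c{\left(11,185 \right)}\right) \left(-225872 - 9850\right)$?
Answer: $-9233309265$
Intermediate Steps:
$c{\left(L,b \right)} = 529$
$-314247 - \left(\left(62055 - 101753\right) + c{\left(11,185 \right)}\right) \left(-225872 - 9850\right) = -314247 - \left(\left(62055 - 101753\right) + 529\right) \left(-225872 - 9850\right) = -314247 - \left(-39698 + 529\right) \left(-235722\right) = -314247 - \left(-39169\right) \left(-235722\right) = -314247 - 9232995018 = -9233309265$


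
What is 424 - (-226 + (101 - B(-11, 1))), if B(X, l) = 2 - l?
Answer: 550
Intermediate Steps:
424 - (-226 + (101 - B(-11, 1))) = 424 - (-226 + (101 - (2 - 1*1))) = 424 - (-226 + (101 - (2 - 1))) = 424 - (-226 + (101 - 1*1)) = 424 - (-226 + (101 - 1)) = 424 - (-226 + 100) = 424 - 1*(-126) = 424 + 126 = 550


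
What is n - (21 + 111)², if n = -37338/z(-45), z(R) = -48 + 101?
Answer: -960810/53 ≈ -18129.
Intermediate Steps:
z(R) = 53
n = -37338/53 ≈ -704.49
n - (21 + 111)² = -37338/53 - (21 + 111)² = -37338/53 - 1*132² = -37338/53 - 1*17424 = -37338/53 - 17424 = -960810/53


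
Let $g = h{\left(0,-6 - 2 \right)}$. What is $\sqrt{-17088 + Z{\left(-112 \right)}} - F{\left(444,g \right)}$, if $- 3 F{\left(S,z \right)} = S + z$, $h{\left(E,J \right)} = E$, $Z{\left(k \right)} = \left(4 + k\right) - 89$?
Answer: $148 + i \sqrt{17285} \approx 148.0 + 131.47 i$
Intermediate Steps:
$Z{\left(k \right)} = -85 + k$
$g = 0$
$F{\left(S,z \right)} = - \frac{S}{3} - \frac{z}{3}$ ($F{\left(S,z \right)} = - \frac{S + z}{3} = - \frac{S}{3} - \frac{z}{3}$)
$\sqrt{-17088 + Z{\left(-112 \right)}} - F{\left(444,g \right)} = \sqrt{-17088 - 197} - \left(\left(- \frac{1}{3}\right) 444 - 0\right) = \sqrt{-17088 - 197} - \left(-148 + 0\right) = \sqrt{-17285} - -148 = i \sqrt{17285} + 148 = 148 + i \sqrt{17285}$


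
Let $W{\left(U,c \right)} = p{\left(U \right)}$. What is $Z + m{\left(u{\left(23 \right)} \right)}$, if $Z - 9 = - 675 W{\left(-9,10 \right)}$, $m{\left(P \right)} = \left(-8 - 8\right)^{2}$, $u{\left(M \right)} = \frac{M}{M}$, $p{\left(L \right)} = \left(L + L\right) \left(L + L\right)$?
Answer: $-218435$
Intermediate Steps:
$p{\left(L \right)} = 4 L^{2}$ ($p{\left(L \right)} = 2 L 2 L = 4 L^{2}$)
$u{\left(M \right)} = 1$
$W{\left(U,c \right)} = 4 U^{2}$
$m{\left(P \right)} = 256$ ($m{\left(P \right)} = \left(-16\right)^{2} = 256$)
$Z = -218691$ ($Z = 9 - 675 \cdot 4 \left(-9\right)^{2} = 9 - 675 \cdot 4 \cdot 81 = 9 - 218700 = -218691$)
$Z + m{\left(u{\left(23 \right)} \right)} = -218691 + 256 = -218435$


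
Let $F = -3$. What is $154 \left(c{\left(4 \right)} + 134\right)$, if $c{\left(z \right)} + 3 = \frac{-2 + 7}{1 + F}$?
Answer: $19789$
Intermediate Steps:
$c{\left(z \right)} = - \frac{11}{2}$ ($c{\left(z \right)} = -3 + \frac{-2 + 7}{1 - 3} = -3 + \frac{5}{-2} = -3 + 5 \left(- \frac{1}{2}\right) = -3 - \frac{5}{2} = - \frac{11}{2}$)
$154 \left(c{\left(4 \right)} + 134\right) = 154 \left(- \frac{11}{2} + 134\right) = 154 \cdot \frac{257}{2} = 19789$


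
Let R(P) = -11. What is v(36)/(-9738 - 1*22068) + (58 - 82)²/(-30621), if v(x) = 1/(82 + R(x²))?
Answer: -433589599/23049712782 ≈ -0.018811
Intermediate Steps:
v(x) = 1/71 (v(x) = 1/(82 - 11) = 1/71)
v(36)/(-9738 - 1*22068) + (58 - 82)²/(-30621) = 1/(71*(-9738 - 1*22068)) + (58 - 82)²/(-30621) = 1/(71*(-9738 - 22068)) + (-24)²*(-1/30621) = (1/71)/(-31806) + 576*(-1/30621) = (1/71)*(-1/31806) - 192/10207 = -1/2258226 - 192/10207 = -433589599/23049712782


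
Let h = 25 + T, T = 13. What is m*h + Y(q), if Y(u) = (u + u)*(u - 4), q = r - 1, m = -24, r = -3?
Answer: -848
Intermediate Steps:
q = -4 (q = -3 - 1 = -4)
Y(u) = 2*u*(-4 + u) (Y(u) = (2*u)*(-4 + u) = 2*u*(-4 + u))
h = 38 (h = 25 + 13 = 38)
m*h + Y(q) = -24*38 + 2*(-4)*(-4 - 4) = -912 + 2*(-4)*(-8) = -912 + 64 = -848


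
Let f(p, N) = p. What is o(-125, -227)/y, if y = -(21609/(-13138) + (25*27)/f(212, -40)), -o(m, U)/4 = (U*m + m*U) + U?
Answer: 104954016592/714507 ≈ 1.4689e+5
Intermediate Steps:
o(m, U) = -4*U - 8*U*m (o(m, U) = -4*((U*m + m*U) + U) = -4*((U*m + U*m) + U) = -4*(2*U*m + U) = -4*(U + 2*U*m) = -4*U - 8*U*m)
y = -2143521/1392628 (y = -(21609/(-13138) + (25*27)/212) = -(21609*(-1/13138) + 675*(1/212)) = -(-21609/13138 + 675/212) = -1*2143521/1392628 = -2143521/1392628 ≈ -1.5392)
o(-125, -227)/y = (-4*(-227)*(1 + 2*(-125)))/(-2143521/1392628) = -4*(-227)*(1 - 250)*(-1392628/2143521) = -4*(-227)*(-249)*(-1392628/2143521) = -226092*(-1392628/2143521) = 104954016592/714507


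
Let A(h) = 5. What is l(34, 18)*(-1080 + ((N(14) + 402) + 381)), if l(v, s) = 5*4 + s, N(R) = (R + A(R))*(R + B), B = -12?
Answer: -9842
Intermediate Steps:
N(R) = (-12 + R)*(5 + R) (N(R) = (R + 5)*(R - 12) = (5 + R)*(-12 + R) = (-12 + R)*(5 + R))
l(v, s) = 20 + s
l(34, 18)*(-1080 + ((N(14) + 402) + 381)) = (20 + 18)*(-1080 + (((-60 + 14² - 7*14) + 402) + 381)) = 38*(-1080 + (((-60 + 196 - 98) + 402) + 381)) = 38*(-1080 + ((38 + 402) + 381)) = 38*(-1080 + (440 + 381)) = 38*(-1080 + 821) = 38*(-259) = -9842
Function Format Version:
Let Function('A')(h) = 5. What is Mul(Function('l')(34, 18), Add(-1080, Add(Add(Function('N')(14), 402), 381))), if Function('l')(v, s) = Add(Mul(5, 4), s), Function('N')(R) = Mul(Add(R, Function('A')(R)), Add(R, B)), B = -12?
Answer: -9842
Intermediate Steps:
Function('N')(R) = Mul(Add(-12, R), Add(5, R)) (Function('N')(R) = Mul(Add(R, 5), Add(R, -12)) = Mul(Add(5, R), Add(-12, R)) = Mul(Add(-12, R), Add(5, R)))
Function('l')(v, s) = Add(20, s)
Mul(Function('l')(34, 18), Add(-1080, Add(Add(Function('N')(14), 402), 381))) = Mul(Add(20, 18), Add(-1080, Add(Add(Add(-60, Pow(14, 2), Mul(-7, 14)), 402), 381))) = Mul(38, Add(-1080, Add(Add(Add(-60, 196, -98), 402), 381))) = Mul(38, Add(-1080, Add(Add(38, 402), 381))) = Mul(38, Add(-1080, Add(440, 381))) = Mul(38, Add(-1080, 821)) = Mul(38, -259) = -9842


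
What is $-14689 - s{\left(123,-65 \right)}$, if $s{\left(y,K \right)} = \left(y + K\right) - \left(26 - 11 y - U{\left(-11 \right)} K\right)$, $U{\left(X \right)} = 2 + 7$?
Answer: $-15489$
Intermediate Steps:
$U{\left(X \right)} = 9$
$s{\left(y,K \right)} = -26 + 10 K + 12 y$ ($s{\left(y,K \right)} = \left(y + K\right) - \left(26 - 11 y - 9 K\right) = \left(K + y\right) - \left(26 - 11 y - 9 K\right) = \left(K + y\right) + \left(-26 + 9 K + 11 y\right) = -26 + 10 K + 12 y$)
$-14689 - s{\left(123,-65 \right)} = -14689 - \left(-26 + 10 \left(-65\right) + 12 \cdot 123\right) = -14689 - \left(-26 - 650 + 1476\right) = -14689 - 800 = -15489$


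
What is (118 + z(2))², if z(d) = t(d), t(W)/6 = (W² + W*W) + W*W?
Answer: 36100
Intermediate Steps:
t(W) = 18*W² (t(W) = 6*((W² + W*W) + W*W) = 6*((W² + W²) + W²) = 6*(2*W² + W²) = 6*(3*W²) = 18*W²)
z(d) = 18*d²
(118 + z(2))² = (118 + 18*2²)² = (118 + 18*4)² = (118 + 72)² = 190² = 36100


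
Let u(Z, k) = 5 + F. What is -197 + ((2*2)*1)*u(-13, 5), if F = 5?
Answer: -157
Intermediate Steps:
u(Z, k) = 10 (u(Z, k) = 5 + 5 = 10)
-197 + ((2*2)*1)*u(-13, 5) = -197 + ((2*2)*1)*10 = -197 + (4*1)*10 = -197 + 4*10 = -197 + 40 = -157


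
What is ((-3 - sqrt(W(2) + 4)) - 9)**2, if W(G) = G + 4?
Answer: (12 + sqrt(10))**2 ≈ 229.89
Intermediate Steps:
W(G) = 4 + G
((-3 - sqrt(W(2) + 4)) - 9)**2 = ((-3 - sqrt((4 + 2) + 4)) - 9)**2 = ((-3 - sqrt(6 + 4)) - 9)**2 = ((-3 - sqrt(10)) - 9)**2 = (-12 - sqrt(10))**2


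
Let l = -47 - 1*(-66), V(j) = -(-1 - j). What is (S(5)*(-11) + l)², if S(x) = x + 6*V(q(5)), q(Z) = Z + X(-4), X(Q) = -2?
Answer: 90000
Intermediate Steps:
q(Z) = -2 + Z (q(Z) = Z - 2 = -2 + Z)
V(j) = 1 + j
l = 19 (l = -47 + 66 = 19)
S(x) = 24 + x (S(x) = x + 6*(1 + (-2 + 5)) = x + 6*(1 + 3) = x + 6*4 = x + 24 = 24 + x)
(S(5)*(-11) + l)² = ((24 + 5)*(-11) + 19)² = (29*(-11) + 19)² = (-319 + 19)² = (-300)² = 90000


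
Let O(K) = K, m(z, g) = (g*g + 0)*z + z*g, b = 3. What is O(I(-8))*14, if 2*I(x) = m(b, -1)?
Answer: 0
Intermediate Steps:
m(z, g) = g*z + z*g**2 (m(z, g) = (g**2 + 0)*z + g*z = g**2*z + g*z = z*g**2 + g*z = g*z + z*g**2)
I(x) = 0 (I(x) = (-1*3*(1 - 1))/2 = (-1*3*0)/2 = (1/2)*0 = 0)
O(I(-8))*14 = 0*14 = 0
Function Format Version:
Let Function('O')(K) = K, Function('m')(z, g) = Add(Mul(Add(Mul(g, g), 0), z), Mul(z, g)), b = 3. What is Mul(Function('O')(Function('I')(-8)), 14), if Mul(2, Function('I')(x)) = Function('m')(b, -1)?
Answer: 0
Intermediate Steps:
Function('m')(z, g) = Add(Mul(g, z), Mul(z, Pow(g, 2))) (Function('m')(z, g) = Add(Mul(Add(Pow(g, 2), 0), z), Mul(g, z)) = Add(Mul(Pow(g, 2), z), Mul(g, z)) = Add(Mul(z, Pow(g, 2)), Mul(g, z)) = Add(Mul(g, z), Mul(z, Pow(g, 2))))
Function('I')(x) = 0 (Function('I')(x) = Mul(Rational(1, 2), Mul(-1, 3, Add(1, -1))) = Mul(Rational(1, 2), Mul(-1, 3, 0)) = Mul(Rational(1, 2), 0) = 0)
Mul(Function('O')(Function('I')(-8)), 14) = Mul(0, 14) = 0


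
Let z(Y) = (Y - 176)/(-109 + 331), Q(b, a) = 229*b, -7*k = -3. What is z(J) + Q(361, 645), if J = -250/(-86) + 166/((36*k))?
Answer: 42614169857/515484 ≈ 82668.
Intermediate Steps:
k = 3/7 (k = -⅐*(-3) = 3/7 ≈ 0.42857)
J = 31733/2322 (J = -250/(-86) + 166/((36*(3/7))) = -250*(-1/86) + 166/(108/7) = 125/43 + 166*(7/108) = 125/43 + 581/54 = 31733/2322 ≈ 13.666)
z(Y) = -88/111 + Y/222 (z(Y) = (-176 + Y)/222 = (-176 + Y)*(1/222) = -88/111 + Y/222)
z(J) + Q(361, 645) = (-88/111 + (1/222)*(31733/2322)) + 229*361 = (-88/111 + 31733/515484) + 82669 = -376939/515484 + 82669 = 42614169857/515484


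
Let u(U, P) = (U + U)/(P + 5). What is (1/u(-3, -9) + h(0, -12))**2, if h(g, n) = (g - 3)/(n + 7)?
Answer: 361/225 ≈ 1.6044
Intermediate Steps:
h(g, n) = (-3 + g)/(7 + n)
u(U, P) = 2*U/(5 + P) (u(U, P) = (2*U)/(5 + P) = 2*U/(5 + P))
(1/u(-3, -9) + h(0, -12))**2 = (1/(2*(-3)/(5 - 9)) + (-3 + 0)/(7 - 12))**2 = (1/(2*(-3)/(-4)) - 3/(-5))**2 = (1/(2*(-3)*(-1/4)) - 1/5*(-3))**2 = (1/(3/2) + 3/5)**2 = (2/3 + 3/5)**2 = (19/15)**2 = 361/225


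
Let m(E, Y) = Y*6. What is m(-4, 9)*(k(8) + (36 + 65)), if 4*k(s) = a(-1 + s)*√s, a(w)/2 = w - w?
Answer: 5454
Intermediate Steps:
a(w) = 0 (a(w) = 2*(w - w) = 2*0 = 0)
m(E, Y) = 6*Y
k(s) = 0 (k(s) = (0*√s)/4 = (¼)*0 = 0)
m(-4, 9)*(k(8) + (36 + 65)) = (6*9)*(0 + (36 + 65)) = 54*(0 + 101) = 54*101 = 5454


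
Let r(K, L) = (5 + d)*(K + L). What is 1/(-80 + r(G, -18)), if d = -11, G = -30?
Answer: 1/208 ≈ 0.0048077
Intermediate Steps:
r(K, L) = -6*K - 6*L (r(K, L) = (5 - 11)*(K + L) = -6*(K + L) = -6*K - 6*L)
1/(-80 + r(G, -18)) = 1/(-80 + (-6*(-30) - 6*(-18))) = 1/(-80 + (180 + 108)) = 1/(-80 + 288) = 1/208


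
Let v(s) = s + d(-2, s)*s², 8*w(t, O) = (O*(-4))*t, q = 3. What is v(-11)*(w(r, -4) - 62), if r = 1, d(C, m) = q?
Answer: -21120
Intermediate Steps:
d(C, m) = 3
w(t, O) = -O*t/2 (w(t, O) = ((O*(-4))*t)/8 = ((-4*O)*t)/8 = (-4*O*t)/8 = -O*t/2)
v(s) = s + 3*s²
v(-11)*(w(r, -4) - 62) = (-11*(1 + 3*(-11)))*(-½*(-4)*1 - 62) = (-11*(1 - 33))*(2 - 62) = -11*(-32)*(-60) = 352*(-60) = -21120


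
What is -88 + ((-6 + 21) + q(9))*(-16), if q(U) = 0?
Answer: -328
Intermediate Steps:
-88 + ((-6 + 21) + q(9))*(-16) = -88 + ((-6 + 21) + 0)*(-16) = -88 + (15 + 0)*(-16) = -88 + 15*(-16) = -88 - 240 = -328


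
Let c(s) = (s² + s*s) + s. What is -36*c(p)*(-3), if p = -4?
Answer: 3024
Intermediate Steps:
c(s) = s + 2*s² (c(s) = (s² + s²) + s = 2*s² + s = s + 2*s²)
-36*c(p)*(-3) = -(-144)*(1 + 2*(-4))*(-3) = -(-144)*(1 - 8)*(-3) = -(-144)*(-7)*(-3) = -36*28*(-3) = -1008*(-3) = 3024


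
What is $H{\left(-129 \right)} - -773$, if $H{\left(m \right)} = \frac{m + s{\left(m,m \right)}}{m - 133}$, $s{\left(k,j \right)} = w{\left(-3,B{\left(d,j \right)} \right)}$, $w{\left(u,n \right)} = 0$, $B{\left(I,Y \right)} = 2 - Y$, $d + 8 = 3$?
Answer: $\frac{202655}{262} \approx 773.49$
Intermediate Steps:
$d = -5$ ($d = -8 + 3 = -5$)
$s{\left(k,j \right)} = 0$
$H{\left(m \right)} = \frac{m}{-133 + m}$ ($H{\left(m \right)} = \frac{m + 0}{m - 133} = \frac{m}{-133 + m}$)
$H{\left(-129 \right)} - -773 = - \frac{129}{-133 - 129} - -773 = - \frac{129}{-262} + 773 = \left(-129\right) \left(- \frac{1}{262}\right) + 773 = \frac{129}{262} + 773 = \frac{202655}{262}$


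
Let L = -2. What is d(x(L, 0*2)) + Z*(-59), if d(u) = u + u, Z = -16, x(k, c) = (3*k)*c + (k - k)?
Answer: 944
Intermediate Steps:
x(k, c) = 3*c*k (x(k, c) = 3*c*k + 0 = 3*c*k)
d(u) = 2*u
d(x(L, 0*2)) + Z*(-59) = 2*(3*(0*2)*(-2)) - 16*(-59) = 2*(3*0*(-2)) + 944 = 2*0 + 944 = 0 + 944 = 944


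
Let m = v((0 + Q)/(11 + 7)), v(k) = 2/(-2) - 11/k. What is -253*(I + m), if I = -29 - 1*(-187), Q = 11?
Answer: -35167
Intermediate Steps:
I = 158 (I = -29 + 187 = 158)
v(k) = -1 - 11/k (v(k) = 2*(-½) - 11/k = -1 - 11/k)
m = -19 (m = (-11 - (0 + 11)/(11 + 7))/(((0 + 11)/(11 + 7))) = (-11 - 11/18)/((11/18)) = (-11 - 11/18)/((11*(1/18))) = (-11 - 1*11/18)/(11/18) = 18*(-11 - 11/18)/11 = (18/11)*(-209/18) = -19)
-253*(I + m) = -253*(158 - 19) = -253*139 = -35167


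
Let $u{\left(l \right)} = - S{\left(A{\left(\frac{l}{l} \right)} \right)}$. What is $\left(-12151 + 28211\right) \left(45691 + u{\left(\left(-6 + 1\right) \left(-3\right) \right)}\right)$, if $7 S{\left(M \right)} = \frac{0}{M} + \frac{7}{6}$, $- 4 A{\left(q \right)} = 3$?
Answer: $\frac{2201384350}{3} \approx 7.3379 \cdot 10^{8}$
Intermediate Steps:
$A{\left(q \right)} = - \frac{3}{4}$ ($A{\left(q \right)} = \left(- \frac{1}{4}\right) 3 = - \frac{3}{4}$)
$S{\left(M \right)} = \frac{1}{6}$ ($S{\left(M \right)} = \frac{\frac{0}{M} + \frac{7}{6}}{7} = \frac{0 + 7 \cdot \frac{1}{6}}{7} = \frac{0 + \frac{7}{6}}{7} = \frac{1}{7} \cdot \frac{7}{6} = \frac{1}{6}$)
$u{\left(l \right)} = - \frac{1}{6}$ ($u{\left(l \right)} = \left(-1\right) \frac{1}{6} = - \frac{1}{6}$)
$\left(-12151 + 28211\right) \left(45691 + u{\left(\left(-6 + 1\right) \left(-3\right) \right)}\right) = \left(-12151 + 28211\right) \left(45691 - \frac{1}{6}\right) = 16060 \cdot \frac{274145}{6} = \frac{2201384350}{3}$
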